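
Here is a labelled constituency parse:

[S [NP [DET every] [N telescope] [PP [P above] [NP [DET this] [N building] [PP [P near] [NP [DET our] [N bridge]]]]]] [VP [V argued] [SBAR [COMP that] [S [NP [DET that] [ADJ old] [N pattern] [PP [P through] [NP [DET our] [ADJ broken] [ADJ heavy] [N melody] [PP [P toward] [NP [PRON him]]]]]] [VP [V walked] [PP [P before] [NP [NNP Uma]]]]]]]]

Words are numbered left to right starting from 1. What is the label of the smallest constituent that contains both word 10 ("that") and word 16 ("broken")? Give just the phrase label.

SBAR

The smallest bracket enclosing both words is [SBAR that that old pattern through our broken heavy melody toward him walked before Uma], so the label is SBAR.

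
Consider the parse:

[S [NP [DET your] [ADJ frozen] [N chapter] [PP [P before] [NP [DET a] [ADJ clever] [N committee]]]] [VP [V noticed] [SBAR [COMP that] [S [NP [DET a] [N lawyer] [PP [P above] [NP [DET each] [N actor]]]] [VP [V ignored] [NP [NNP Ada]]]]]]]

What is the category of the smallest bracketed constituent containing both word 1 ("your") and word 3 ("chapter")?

The smallest bracket enclosing both words is [NP your frozen chapter before a clever committee], so the label is NP.

NP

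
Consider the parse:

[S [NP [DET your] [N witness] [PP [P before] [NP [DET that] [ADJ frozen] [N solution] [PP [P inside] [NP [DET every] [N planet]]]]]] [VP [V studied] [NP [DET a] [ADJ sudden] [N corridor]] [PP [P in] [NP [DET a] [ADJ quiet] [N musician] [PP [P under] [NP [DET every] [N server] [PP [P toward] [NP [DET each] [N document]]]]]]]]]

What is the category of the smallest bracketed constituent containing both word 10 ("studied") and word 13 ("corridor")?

The smallest bracket enclosing both words is [VP studied a sudden corridor in a quiet musician under every server toward each document], so the label is VP.

VP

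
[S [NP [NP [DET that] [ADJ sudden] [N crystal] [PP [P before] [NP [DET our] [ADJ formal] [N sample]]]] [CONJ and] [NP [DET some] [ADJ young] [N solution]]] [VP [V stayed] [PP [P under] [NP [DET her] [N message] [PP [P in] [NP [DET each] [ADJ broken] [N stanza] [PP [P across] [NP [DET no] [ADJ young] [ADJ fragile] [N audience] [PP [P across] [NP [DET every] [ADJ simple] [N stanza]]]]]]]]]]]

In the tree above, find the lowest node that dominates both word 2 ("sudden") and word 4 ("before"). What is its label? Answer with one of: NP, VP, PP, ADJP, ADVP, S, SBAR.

The smallest bracket enclosing both words is [NP that sudden crystal before our formal sample], so the label is NP.

NP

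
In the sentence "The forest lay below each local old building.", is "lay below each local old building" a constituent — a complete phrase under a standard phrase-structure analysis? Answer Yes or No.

Yes

These words form the whole verb phrase headed by "lay", so yes — one constituent.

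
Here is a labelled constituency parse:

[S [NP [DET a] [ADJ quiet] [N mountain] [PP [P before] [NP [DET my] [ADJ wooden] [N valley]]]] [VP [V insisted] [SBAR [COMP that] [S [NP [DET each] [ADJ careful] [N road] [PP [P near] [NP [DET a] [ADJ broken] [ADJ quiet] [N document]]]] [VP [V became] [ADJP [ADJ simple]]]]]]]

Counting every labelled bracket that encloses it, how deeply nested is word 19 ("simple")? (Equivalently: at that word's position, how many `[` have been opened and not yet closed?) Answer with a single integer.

7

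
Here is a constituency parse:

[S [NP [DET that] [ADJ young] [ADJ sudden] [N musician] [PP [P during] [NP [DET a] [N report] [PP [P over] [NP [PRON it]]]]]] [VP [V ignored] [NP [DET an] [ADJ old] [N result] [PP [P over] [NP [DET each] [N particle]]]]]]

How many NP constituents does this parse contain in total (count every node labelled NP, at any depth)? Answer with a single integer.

5

Listing each NP by its span: [NP that young sudden musician during a report over it]; [NP a report over it]; [NP it]; [NP an old result over each particle]; [NP each particle] — that makes 5.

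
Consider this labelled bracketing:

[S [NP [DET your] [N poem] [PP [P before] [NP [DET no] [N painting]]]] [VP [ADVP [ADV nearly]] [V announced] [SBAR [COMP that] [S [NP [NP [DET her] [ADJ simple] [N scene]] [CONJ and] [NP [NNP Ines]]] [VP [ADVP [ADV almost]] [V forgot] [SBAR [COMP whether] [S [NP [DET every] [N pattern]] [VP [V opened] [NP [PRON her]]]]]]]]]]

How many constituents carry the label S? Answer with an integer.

3

The S constituents are: [S your poem before no painting nearly announced that her simple scene and Ines almost forgot whether every pattern opened her]; [S her simple scene and Ines almost forgot whether every pattern opened her]; [S every pattern opened her]. Total: 3.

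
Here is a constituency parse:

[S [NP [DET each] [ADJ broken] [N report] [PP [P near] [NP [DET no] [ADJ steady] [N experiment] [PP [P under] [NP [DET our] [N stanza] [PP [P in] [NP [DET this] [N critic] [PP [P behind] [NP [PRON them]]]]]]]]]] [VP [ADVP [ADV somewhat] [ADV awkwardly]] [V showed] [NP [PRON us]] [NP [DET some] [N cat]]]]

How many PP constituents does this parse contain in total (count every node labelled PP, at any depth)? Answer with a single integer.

4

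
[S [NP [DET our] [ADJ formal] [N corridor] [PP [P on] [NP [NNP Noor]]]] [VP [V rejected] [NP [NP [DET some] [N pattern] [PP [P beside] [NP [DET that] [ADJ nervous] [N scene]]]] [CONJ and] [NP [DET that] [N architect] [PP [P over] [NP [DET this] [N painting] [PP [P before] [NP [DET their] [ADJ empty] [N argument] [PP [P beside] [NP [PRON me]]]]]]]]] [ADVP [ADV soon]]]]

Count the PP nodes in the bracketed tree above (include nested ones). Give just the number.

5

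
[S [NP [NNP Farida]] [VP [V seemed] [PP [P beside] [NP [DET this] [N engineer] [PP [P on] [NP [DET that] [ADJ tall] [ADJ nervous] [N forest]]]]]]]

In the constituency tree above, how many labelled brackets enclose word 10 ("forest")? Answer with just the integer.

7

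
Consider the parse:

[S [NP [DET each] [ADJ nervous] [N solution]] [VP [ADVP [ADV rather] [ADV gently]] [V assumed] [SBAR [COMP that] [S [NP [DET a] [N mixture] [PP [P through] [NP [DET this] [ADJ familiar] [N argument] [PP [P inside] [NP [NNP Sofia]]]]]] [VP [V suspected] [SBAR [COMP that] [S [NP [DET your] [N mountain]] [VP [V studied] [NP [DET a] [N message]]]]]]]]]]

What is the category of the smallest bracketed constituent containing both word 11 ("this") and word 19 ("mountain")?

The smallest bracket enclosing both words is [S a mixture through this familiar argument inside Sofia suspected that your mountain studied a message], so the label is S.

S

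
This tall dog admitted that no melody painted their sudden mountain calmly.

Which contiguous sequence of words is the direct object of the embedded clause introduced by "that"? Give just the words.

"painted" heads the VP of the embedded clause introduced by "that", and "their sudden mountain" is its direct object.

their sudden mountain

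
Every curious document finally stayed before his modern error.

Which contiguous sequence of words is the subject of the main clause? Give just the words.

every curious document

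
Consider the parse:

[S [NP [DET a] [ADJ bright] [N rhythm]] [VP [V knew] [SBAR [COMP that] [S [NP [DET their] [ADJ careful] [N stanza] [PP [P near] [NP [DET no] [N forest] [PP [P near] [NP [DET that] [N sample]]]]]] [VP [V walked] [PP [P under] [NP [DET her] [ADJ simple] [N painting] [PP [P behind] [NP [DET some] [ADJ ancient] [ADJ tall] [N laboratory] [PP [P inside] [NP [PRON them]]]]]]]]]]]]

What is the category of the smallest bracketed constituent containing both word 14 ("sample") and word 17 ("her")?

S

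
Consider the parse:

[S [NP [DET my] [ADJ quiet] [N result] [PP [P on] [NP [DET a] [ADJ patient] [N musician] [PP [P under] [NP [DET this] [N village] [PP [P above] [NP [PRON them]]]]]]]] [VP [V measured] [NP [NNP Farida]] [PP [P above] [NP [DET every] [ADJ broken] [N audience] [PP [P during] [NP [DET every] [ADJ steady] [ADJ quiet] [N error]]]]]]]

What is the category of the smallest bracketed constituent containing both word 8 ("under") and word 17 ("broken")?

Both words fall inside [S my quiet result on a patient musician under this village above them measured Farida above every broken audience during every steady quiet error] (words 1–23), and no smaller constituent contains them both. Label: S.

S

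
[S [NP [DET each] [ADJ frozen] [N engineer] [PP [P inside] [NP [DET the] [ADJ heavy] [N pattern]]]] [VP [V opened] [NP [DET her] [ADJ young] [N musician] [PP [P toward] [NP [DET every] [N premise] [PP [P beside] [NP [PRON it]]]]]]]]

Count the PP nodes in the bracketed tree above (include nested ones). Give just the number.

3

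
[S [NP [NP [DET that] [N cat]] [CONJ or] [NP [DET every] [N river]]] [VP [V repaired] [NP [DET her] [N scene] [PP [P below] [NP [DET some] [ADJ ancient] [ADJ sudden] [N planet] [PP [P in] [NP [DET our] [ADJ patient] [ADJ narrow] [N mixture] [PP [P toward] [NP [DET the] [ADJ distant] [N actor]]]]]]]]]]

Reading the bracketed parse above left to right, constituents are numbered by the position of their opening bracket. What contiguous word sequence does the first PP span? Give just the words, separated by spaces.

below some ancient sudden planet in our patient narrow mixture toward the distant actor

The PP opening brackets appear, in order, over: "below some ancient sudden planet in our patient narrow mixture toward the distant actor"; "in our patient narrow mixture toward the distant actor"; "toward the distant actor". The first one spans "below some ancient sudden planet in our patient narrow mixture toward the distant actor".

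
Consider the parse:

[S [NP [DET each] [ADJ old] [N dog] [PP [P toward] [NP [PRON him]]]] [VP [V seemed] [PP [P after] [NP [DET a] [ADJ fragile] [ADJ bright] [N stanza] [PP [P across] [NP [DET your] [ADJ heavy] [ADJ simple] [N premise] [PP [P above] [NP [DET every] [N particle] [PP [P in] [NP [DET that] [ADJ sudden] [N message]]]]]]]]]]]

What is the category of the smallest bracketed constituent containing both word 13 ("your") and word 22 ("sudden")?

NP

The smallest bracket enclosing both words is [NP your heavy simple premise above every particle in that sudden message], so the label is NP.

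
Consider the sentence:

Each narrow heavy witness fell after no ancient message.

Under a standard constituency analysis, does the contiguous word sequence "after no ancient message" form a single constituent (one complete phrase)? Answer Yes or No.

Yes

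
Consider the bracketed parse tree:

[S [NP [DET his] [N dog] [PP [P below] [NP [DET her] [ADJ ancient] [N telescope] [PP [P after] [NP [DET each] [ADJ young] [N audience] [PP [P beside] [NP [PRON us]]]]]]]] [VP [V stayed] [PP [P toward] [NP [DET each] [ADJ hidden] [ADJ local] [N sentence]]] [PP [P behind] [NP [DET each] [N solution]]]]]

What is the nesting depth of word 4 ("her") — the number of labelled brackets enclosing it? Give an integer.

Path from the root down to the word: S → NP → PP → NP → DET. That is 5 enclosing brackets.

5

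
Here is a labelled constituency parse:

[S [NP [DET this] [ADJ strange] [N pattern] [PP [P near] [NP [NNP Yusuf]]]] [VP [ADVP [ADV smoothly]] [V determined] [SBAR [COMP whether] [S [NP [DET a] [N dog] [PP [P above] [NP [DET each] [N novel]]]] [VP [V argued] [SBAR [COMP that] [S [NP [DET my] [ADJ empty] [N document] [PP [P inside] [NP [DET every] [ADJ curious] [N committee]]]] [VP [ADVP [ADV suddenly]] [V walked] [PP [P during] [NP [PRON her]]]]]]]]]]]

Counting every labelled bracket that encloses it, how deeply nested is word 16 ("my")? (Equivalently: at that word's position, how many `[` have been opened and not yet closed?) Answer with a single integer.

Path from the root down to the word: S → VP → SBAR → S → VP → SBAR → S → NP → DET. That is 9 enclosing brackets.

9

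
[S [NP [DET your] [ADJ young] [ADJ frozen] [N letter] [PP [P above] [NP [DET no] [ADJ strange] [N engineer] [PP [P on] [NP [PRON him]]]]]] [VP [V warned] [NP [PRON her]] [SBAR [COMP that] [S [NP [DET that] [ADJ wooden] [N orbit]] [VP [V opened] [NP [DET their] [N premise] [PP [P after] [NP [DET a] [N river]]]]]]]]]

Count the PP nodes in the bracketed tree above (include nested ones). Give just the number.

3

Scanning left to right, an opening `[PP` appears at word positions 5, 9, 20 — 3 in total.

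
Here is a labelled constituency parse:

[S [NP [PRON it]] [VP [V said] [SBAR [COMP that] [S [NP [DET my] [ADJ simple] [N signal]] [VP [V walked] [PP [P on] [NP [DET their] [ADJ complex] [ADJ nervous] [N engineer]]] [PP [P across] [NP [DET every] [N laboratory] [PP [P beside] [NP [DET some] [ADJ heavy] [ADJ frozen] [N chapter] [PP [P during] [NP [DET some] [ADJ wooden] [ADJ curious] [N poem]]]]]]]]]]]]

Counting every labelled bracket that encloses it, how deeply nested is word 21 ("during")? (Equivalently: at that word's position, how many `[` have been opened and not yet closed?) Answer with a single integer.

11

Counting open brackets not yet closed at "during": [S [VP [SBAR [S [VP [PP [NP [PP [NP [PP [P = 11.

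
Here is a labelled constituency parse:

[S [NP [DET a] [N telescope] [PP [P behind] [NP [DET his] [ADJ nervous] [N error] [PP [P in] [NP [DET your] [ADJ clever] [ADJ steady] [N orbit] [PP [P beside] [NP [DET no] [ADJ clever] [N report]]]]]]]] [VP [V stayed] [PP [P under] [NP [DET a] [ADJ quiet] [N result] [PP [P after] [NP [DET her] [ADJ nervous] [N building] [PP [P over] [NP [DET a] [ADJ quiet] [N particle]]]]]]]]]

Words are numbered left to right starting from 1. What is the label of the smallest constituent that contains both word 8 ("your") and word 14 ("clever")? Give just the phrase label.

NP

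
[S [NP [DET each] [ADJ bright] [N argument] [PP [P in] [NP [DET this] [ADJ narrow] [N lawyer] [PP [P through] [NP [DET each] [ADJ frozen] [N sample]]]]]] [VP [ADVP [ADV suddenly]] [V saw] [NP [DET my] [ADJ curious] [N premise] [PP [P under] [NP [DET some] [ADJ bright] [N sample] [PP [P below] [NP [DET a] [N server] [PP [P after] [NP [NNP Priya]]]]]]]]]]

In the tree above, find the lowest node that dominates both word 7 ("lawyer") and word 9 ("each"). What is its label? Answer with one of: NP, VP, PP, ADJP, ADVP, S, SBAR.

The smallest bracket enclosing both words is [NP this narrow lawyer through each frozen sample], so the label is NP.

NP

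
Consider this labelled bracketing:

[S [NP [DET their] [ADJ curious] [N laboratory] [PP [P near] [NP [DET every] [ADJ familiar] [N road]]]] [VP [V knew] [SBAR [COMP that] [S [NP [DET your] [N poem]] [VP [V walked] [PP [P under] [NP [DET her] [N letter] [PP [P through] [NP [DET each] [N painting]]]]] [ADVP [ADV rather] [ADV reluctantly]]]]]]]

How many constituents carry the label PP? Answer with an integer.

3

Scanning left to right, an opening `[PP` appears at word positions 4, 13, 16 — 3 in total.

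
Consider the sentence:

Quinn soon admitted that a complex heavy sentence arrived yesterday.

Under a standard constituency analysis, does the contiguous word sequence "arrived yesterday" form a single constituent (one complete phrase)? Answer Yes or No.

Yes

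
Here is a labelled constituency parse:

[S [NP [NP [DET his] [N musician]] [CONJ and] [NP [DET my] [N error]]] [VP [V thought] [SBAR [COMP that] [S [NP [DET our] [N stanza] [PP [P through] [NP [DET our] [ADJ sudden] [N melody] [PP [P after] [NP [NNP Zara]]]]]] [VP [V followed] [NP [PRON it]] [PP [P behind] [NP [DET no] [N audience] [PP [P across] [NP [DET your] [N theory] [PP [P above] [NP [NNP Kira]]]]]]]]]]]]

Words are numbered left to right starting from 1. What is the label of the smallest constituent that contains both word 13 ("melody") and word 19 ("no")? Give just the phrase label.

Both words fall inside [S our stanza through our sudden melody after Zara followed it behind no audience across your theory above Kira] (words 8–25), and no smaller constituent contains them both. Label: S.

S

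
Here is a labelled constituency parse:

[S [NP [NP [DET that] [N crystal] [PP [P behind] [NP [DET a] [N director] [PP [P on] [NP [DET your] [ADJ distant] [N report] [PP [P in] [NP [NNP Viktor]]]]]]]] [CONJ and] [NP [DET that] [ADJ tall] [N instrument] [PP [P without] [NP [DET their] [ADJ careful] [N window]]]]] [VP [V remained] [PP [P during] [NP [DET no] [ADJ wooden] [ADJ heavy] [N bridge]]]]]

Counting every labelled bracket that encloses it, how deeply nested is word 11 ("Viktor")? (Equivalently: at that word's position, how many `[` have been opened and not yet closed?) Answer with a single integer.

10

The word sits inside NNP, which is inside NP, inside PP, inside NP, inside PP, inside NP, inside PP, inside NP, inside NP, inside S — 10 brackets in all.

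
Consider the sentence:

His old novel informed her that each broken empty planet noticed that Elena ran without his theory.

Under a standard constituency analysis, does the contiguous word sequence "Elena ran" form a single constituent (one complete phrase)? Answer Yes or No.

The smallest constituent containing the whole sequence is the clause [S Elena ran without his theory], but the sequence is only part of it — it straddles the boundary between noun phrase "Elena" and verb phrase "ran without his theory".

No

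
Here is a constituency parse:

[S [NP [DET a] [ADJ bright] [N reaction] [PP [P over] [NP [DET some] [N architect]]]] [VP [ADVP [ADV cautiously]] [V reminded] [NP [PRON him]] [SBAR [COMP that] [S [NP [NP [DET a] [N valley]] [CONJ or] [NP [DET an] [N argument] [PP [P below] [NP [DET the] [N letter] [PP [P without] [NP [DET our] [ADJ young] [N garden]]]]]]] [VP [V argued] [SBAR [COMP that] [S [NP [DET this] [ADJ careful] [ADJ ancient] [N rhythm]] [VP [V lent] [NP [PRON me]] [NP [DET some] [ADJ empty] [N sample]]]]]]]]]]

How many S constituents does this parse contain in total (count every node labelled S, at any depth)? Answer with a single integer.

The S constituents are: [S a bright reaction over some architect cautiously reminded him that a valley or an argument below the letter without our young garden argued that this careful ancient rhythm lent me some empty sample]; [S a valley or an argument below the letter without our young garden argued that this careful ancient rhythm lent me some empty sample]; [S this careful ancient rhythm lent me some empty sample]. Total: 3.

3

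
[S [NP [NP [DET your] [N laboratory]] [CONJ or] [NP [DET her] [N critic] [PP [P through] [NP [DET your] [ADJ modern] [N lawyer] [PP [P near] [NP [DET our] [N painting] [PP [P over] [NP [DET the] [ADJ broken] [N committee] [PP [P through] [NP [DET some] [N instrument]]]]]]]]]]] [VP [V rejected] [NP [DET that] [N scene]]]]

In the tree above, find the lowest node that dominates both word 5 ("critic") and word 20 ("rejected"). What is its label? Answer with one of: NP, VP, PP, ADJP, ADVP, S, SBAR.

S

Word 5 lies under S → NP → NP → N; word 20 lies under S → VP → V. The lowest shared node is the S.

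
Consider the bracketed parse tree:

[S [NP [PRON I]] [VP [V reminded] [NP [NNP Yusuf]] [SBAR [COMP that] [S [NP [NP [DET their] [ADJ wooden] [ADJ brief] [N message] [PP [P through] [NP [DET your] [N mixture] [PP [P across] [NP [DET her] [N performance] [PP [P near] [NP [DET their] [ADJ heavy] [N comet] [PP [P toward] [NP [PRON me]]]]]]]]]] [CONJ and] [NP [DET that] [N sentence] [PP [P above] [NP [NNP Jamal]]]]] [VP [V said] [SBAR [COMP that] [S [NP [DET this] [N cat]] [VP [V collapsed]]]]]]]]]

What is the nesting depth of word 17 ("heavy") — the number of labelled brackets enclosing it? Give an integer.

13

Counting open brackets not yet closed at "heavy": [S [VP [SBAR [S [NP [NP [PP [NP [PP [NP [PP [NP [ADJ = 13.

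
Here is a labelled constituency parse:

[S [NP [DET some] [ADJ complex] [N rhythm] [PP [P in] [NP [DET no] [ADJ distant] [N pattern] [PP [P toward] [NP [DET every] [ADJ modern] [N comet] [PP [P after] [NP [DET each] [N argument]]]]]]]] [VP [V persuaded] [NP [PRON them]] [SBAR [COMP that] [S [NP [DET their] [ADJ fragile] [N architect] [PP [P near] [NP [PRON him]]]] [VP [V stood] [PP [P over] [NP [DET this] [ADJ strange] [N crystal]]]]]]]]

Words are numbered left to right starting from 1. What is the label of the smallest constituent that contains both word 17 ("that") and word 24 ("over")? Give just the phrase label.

The smallest bracket enclosing both words is [SBAR that their fragile architect near him stood over this strange crystal], so the label is SBAR.

SBAR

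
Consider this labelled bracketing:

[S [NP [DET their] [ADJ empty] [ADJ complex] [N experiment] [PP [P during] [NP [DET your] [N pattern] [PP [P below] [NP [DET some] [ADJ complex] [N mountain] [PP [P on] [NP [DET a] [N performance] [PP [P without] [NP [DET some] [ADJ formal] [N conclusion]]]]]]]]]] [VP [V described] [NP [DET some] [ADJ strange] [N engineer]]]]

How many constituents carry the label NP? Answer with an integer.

6

Scanning left to right, an opening `[NP` appears at word positions 1, 6, 9, 13, 16, 20 — 6 in total.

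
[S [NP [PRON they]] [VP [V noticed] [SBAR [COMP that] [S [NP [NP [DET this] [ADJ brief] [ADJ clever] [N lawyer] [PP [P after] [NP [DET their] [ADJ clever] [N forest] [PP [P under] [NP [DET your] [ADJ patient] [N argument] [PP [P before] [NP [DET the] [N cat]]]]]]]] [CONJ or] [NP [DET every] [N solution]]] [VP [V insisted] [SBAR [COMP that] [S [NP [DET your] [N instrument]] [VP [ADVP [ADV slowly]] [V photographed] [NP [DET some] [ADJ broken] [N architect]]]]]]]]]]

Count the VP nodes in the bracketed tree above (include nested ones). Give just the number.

3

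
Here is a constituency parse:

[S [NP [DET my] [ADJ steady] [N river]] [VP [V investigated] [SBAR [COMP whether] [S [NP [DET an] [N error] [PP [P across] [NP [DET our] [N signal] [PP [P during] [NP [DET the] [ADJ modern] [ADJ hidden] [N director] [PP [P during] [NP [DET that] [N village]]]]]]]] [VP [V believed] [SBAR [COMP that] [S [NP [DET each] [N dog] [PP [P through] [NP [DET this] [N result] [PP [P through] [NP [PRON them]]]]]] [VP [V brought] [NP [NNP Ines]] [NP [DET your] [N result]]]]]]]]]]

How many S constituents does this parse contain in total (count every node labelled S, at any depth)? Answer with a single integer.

3

Listing each S by its span: [S my steady river investigated whether an error across our signal during the modern hidden director during that village believed that each dog through this result through them brought Ines your result]; [S an error across our signal during the modern hidden director during that village believed that each dog through this result through them brought Ines your result]; [S each dog through this result through them brought Ines your result] — that makes 3.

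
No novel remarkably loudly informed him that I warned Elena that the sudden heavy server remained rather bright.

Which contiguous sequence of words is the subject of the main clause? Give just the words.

no novel

The subject of the main clause is the NP immediately before the verb "informed": "no novel".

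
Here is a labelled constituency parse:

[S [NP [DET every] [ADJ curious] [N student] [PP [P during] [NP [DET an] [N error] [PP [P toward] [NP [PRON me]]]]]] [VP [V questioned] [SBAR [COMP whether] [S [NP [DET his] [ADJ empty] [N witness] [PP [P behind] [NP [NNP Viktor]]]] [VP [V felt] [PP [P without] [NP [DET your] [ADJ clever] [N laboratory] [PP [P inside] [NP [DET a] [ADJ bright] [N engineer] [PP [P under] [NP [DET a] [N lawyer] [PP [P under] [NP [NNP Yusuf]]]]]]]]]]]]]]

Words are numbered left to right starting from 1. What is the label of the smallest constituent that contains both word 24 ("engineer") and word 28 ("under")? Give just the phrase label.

NP

Word 24 lies under S → VP → SBAR → S → VP → PP → NP → PP → NP → N; word 28 lies under S → VP → SBAR → S → VP → PP → NP → PP → NP → PP → NP → PP → P. The lowest shared node is the NP.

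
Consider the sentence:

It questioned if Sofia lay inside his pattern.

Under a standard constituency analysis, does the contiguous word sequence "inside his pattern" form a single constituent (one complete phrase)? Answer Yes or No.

Yes

"inside his pattern" is exactly the prepositional phrase [PP inside his pattern], a complete constituent.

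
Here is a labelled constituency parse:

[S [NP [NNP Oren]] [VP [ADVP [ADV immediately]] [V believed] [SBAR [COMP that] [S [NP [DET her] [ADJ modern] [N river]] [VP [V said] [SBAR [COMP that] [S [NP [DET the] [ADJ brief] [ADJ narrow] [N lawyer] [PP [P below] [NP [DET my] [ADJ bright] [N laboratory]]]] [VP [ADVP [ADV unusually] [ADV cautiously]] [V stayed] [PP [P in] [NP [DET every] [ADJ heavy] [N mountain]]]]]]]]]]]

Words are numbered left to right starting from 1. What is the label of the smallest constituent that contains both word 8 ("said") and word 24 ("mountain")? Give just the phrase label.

VP

The smallest bracket enclosing both words is [VP said that the brief narrow lawyer below my bright laboratory unusually cautiously stayed in every heavy mountain], so the label is VP.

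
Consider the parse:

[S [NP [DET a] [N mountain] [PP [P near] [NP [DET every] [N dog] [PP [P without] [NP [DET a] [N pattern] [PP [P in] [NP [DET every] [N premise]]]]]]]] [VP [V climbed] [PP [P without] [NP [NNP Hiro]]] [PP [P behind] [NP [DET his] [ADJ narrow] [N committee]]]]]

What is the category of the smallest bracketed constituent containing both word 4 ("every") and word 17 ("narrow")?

S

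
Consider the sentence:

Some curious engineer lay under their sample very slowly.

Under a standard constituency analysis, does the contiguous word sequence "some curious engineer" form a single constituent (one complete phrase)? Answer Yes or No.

Yes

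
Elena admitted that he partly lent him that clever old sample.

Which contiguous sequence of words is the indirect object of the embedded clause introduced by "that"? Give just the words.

him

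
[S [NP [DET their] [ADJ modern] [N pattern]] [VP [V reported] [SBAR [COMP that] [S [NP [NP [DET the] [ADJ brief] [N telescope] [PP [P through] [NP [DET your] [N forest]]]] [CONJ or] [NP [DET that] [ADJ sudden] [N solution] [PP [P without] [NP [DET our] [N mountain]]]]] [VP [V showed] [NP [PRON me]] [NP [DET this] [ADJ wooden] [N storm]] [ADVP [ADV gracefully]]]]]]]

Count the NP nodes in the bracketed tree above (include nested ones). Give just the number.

8

Scanning left to right, an opening `[NP` appears at word positions 1, 6, 6, 10, 13, 17, 20, 21 — 8 in total.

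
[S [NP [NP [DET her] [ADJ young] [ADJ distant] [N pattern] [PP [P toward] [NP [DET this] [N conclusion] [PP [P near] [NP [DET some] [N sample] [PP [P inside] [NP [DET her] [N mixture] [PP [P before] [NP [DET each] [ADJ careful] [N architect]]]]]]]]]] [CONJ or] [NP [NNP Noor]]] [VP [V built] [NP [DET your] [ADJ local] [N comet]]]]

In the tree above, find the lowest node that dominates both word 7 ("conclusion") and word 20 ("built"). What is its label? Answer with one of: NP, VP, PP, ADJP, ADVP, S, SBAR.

Word 7 lies under S → NP → NP → PP → NP → N; word 20 lies under S → VP → V. The lowest shared node is the S.

S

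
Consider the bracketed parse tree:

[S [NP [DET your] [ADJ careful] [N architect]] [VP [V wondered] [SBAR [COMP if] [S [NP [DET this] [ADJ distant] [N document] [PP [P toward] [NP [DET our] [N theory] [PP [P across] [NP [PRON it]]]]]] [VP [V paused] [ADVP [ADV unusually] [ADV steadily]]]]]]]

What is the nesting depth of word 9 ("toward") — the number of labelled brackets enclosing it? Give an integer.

7

Path from the root down to the word: S → VP → SBAR → S → NP → PP → P. That is 7 enclosing brackets.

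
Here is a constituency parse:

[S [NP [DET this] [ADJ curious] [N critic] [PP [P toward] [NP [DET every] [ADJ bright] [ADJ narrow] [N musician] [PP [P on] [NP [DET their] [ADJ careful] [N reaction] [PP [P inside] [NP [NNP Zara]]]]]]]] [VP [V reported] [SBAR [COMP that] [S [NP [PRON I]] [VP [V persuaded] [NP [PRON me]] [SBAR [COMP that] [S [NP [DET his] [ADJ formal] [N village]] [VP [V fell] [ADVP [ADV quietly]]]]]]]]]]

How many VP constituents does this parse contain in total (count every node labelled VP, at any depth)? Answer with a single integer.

3

Scanning left to right, an opening `[VP` appears at word positions 15, 18, 24 — 3 in total.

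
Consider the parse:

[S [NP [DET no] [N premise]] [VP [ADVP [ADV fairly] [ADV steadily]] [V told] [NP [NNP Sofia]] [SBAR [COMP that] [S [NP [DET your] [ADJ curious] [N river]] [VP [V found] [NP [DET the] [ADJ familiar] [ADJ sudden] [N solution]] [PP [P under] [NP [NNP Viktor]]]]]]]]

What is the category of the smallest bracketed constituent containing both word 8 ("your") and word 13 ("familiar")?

The smallest bracket enclosing both words is [S your curious river found the familiar sudden solution under Viktor], so the label is S.

S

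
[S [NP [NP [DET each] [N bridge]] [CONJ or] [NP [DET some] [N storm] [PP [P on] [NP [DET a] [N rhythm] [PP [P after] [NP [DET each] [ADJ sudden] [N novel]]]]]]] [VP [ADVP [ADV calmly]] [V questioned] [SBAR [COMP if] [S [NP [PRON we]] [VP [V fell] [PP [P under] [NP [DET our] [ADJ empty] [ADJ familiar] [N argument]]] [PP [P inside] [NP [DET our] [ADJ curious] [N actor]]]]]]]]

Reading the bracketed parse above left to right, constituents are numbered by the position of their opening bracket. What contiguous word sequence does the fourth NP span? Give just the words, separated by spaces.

a rhythm after each sudden novel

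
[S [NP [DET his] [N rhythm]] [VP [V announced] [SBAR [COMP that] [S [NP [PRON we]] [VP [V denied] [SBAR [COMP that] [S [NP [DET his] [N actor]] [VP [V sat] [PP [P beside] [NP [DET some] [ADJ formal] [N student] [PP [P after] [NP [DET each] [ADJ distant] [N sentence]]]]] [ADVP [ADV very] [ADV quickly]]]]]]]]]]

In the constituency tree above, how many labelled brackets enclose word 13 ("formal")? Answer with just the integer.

Path from the root down to the word: S → VP → SBAR → S → VP → SBAR → S → VP → PP → NP → ADJ. That is 11 enclosing brackets.

11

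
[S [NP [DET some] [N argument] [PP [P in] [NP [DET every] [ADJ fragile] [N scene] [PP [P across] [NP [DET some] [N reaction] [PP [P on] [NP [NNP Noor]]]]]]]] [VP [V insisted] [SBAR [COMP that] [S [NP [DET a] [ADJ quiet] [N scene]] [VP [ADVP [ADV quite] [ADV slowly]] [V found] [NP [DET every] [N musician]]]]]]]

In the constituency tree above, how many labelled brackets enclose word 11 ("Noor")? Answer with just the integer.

9

Counting open brackets not yet closed at "Noor": [S [NP [PP [NP [PP [NP [PP [NP [NNP = 9.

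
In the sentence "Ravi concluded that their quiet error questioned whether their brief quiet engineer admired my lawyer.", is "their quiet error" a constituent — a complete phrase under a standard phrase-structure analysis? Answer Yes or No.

Yes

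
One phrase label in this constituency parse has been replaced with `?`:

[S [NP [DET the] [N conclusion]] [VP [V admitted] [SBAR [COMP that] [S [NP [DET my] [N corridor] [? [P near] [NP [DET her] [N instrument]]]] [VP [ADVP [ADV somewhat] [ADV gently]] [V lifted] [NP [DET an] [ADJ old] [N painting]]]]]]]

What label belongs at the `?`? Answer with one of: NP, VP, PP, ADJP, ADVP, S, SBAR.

PP

A constituent whose immediate children are P 'near', NP is a prepositional phrase: PP.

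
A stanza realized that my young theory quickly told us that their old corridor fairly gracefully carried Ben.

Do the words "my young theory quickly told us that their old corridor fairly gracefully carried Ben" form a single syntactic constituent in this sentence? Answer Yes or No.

The sequence corresponds to a single S node — the clause "my young theory quickly told us that their old corridor fairly gracefully carried Ben".

Yes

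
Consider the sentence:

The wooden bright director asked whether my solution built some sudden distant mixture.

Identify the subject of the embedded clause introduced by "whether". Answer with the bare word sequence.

my solution

The subject of the embedded clause introduced by "whether" is the NP immediately before the verb "built": "my solution".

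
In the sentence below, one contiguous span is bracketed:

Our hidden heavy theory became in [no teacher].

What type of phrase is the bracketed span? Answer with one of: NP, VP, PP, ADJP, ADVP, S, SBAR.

NP

The span is built around the noun "teacher" — a noun phrase (NP).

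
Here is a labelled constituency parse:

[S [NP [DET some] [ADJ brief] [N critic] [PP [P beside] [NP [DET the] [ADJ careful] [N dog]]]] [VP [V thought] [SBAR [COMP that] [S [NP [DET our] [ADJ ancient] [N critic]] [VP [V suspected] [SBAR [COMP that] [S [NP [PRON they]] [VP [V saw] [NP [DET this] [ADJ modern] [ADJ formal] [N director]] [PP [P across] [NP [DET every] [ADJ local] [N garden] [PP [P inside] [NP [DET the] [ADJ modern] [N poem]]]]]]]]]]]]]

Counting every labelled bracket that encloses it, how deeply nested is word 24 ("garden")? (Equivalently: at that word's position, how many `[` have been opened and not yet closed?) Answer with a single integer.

The word sits inside N, which is inside NP, inside PP, inside VP, inside S, inside SBAR, inside VP, inside S, inside SBAR, inside VP, inside S — 11 brackets in all.

11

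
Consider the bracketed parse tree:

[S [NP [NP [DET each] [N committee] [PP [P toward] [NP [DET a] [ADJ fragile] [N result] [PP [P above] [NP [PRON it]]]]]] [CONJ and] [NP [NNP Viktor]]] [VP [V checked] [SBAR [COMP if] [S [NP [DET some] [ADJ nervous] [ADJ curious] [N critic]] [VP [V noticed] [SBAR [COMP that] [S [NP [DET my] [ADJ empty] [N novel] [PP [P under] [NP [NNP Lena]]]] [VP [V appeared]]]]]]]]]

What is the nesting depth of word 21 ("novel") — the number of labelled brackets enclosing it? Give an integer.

9

Path from the root down to the word: S → VP → SBAR → S → VP → SBAR → S → NP → N. That is 9 enclosing brackets.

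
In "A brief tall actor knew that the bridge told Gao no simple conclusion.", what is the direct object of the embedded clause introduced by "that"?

The verb of the embedded clause introduced by "that" is "told"; its direct object is the NP "no simple conclusion".

no simple conclusion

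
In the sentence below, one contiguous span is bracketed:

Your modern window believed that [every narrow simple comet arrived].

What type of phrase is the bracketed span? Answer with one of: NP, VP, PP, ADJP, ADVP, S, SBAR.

S

The bracketed span "every narrow simple comet arrived" is headed by "arrived", making it a clause (S).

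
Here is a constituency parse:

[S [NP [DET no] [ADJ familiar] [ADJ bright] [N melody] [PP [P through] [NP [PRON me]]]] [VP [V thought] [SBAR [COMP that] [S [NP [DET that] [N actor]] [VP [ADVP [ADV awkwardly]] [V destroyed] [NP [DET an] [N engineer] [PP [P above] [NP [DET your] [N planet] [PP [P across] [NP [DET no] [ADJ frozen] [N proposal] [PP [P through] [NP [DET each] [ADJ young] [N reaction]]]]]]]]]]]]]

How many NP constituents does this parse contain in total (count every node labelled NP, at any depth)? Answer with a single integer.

7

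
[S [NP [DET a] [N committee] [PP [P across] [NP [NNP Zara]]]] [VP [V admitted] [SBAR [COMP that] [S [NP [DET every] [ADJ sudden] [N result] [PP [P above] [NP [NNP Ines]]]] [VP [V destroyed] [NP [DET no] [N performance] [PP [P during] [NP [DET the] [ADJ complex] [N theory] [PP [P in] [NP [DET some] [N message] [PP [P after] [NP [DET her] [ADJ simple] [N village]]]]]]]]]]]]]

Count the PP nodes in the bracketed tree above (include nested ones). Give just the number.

The PP constituents are: [PP across Zara]; [PP above Ines]; [PP during the complex theory in some message after her simple village]; [PP in some message after her simple village]; [PP after her simple village]. Total: 5.

5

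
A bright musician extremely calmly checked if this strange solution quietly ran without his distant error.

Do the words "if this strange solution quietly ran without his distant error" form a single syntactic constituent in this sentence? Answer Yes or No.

Yes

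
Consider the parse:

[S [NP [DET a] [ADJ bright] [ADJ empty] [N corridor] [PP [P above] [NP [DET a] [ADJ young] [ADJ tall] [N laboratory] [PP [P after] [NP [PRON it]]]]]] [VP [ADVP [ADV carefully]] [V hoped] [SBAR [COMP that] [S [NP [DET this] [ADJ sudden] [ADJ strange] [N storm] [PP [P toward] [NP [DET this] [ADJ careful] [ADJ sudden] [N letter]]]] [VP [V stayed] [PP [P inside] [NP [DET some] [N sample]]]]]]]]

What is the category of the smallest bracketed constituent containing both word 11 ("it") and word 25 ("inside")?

S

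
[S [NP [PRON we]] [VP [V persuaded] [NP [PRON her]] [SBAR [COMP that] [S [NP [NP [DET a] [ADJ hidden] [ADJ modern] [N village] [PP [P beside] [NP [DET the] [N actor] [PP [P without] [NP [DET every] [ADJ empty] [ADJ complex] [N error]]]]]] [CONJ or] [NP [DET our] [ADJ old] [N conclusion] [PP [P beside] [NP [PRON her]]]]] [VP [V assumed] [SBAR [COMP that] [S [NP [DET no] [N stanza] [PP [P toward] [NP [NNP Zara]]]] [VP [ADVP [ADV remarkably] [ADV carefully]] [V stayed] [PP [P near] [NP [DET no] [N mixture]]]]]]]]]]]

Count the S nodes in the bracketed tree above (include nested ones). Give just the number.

3

Listing each S by its span: [S we persuaded her that a hidden modern village beside the actor without every empty complex error or our old conclusion beside her assumed that no stanza toward Zara remarkably carefully stayed near no mixture]; [S a hidden modern village beside the actor without every empty complex error or our old conclusion beside her assumed that no stanza toward Zara remarkably carefully stayed near no mixture]; [S no stanza toward Zara remarkably carefully stayed near no mixture] — that makes 3.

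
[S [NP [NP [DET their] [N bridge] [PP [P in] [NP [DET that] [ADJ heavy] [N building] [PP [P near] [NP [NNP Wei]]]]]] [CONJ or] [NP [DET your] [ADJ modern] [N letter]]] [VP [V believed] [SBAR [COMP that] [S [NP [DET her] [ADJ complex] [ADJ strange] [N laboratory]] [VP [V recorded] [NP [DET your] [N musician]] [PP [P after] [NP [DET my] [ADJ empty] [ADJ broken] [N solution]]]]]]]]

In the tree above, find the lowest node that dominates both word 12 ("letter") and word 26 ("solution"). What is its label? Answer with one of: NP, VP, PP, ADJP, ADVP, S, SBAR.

Word 12 lies under S → NP → NP → N; word 26 lies under S → VP → SBAR → S → VP → PP → NP → N. The lowest shared node is the S.

S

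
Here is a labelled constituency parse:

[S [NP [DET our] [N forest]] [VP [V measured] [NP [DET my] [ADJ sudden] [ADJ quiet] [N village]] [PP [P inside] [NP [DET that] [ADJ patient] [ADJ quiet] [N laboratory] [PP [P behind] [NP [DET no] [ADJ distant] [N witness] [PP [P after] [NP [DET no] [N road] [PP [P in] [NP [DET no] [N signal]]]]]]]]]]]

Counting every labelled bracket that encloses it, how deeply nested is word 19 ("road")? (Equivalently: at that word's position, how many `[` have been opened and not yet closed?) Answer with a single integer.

9

Counting open brackets not yet closed at "road": [S [VP [PP [NP [PP [NP [PP [NP [N = 9.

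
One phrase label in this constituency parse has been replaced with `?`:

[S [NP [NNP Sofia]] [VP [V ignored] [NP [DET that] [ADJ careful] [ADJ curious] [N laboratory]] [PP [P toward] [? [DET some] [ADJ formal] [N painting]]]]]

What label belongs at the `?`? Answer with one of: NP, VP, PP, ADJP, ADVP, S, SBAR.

NP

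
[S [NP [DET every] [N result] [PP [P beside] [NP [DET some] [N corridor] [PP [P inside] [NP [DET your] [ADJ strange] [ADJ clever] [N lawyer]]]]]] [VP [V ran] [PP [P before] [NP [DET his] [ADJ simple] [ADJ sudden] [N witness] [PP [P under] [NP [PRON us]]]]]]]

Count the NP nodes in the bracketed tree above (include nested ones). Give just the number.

5

Listing each NP by its span: [NP every result beside some corridor inside your strange clever lawyer]; [NP some corridor inside your strange clever lawyer]; [NP your strange clever lawyer]; [NP his simple sudden witness under us]; [NP us] — that makes 5.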